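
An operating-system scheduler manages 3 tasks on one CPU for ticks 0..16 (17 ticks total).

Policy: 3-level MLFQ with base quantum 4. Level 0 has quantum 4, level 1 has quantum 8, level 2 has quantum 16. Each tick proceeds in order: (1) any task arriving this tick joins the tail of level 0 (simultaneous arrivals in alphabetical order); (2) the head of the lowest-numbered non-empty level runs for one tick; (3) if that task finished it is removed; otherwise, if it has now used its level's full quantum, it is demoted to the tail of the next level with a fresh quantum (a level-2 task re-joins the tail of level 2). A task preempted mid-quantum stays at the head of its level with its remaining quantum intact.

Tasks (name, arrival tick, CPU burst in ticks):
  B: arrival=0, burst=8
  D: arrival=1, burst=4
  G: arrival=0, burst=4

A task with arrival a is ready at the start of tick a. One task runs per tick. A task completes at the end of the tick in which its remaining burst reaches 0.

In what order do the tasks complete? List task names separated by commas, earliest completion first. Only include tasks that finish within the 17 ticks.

t=0: L0/L1/L2 = BG/-/- → run B
t=1: L0/L1/L2 = BGD/-/- → run B
t=2: L0/L1/L2 = BGD/-/- → run B
t=3: L0/L1/L2 = BGD/-/- → run B
t=4: L0/L1/L2 = GD/B/- → run G
t=5: L0/L1/L2 = GD/B/- → run G
t=6: L0/L1/L2 = GD/B/- → run G
t=7: L0/L1/L2 = GD/B/- → run G
t=8: L0/L1/L2 = D/B/- → run D
t=9: L0/L1/L2 = D/B/- → run D
t=10: L0/L1/L2 = D/B/- → run D
t=11: L0/L1/L2 = D/B/- → run D
t=12: L0/L1/L2 = -/B/- → run B
t=13: L0/L1/L2 = -/B/- → run B
t=14: L0/L1/L2 = -/B/- → run B
t=15: L0/L1/L2 = -/B/- → run B
t=16: (idle)

completion order = G, D, B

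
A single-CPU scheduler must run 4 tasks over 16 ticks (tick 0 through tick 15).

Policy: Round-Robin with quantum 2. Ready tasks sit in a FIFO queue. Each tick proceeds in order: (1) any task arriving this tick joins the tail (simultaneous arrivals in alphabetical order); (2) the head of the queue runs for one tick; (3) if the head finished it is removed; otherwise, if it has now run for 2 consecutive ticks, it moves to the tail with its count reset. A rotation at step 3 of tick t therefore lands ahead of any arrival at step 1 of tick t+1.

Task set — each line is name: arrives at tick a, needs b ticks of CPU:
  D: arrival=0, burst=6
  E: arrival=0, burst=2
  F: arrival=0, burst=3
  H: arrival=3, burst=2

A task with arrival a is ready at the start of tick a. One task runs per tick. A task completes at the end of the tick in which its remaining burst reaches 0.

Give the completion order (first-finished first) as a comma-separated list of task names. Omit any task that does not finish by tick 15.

t=0: queue=[D,E,F] q_used=0 → run D
t=1: queue=[D,E,F] q_used=1 → run D
t=2: queue=[E,F,D] q_used=0 → run E
t=3: queue=[E,F,D,H] q_used=1 → run E
t=4: queue=[F,D,H] q_used=0 → run F
t=5: queue=[F,D,H] q_used=1 → run F
t=6: queue=[D,H,F] q_used=0 → run D
t=7: queue=[D,H,F] q_used=1 → run D
t=8: queue=[H,F,D] q_used=0 → run H
t=9: queue=[H,F,D] q_used=1 → run H
t=10: queue=[F,D] q_used=0 → run F
t=11: queue=[D] q_used=0 → run D
t=12: queue=[D] q_used=1 → run D
t=13: (idle)
t=14: (idle)
t=15: (idle)

completion order = E, H, F, D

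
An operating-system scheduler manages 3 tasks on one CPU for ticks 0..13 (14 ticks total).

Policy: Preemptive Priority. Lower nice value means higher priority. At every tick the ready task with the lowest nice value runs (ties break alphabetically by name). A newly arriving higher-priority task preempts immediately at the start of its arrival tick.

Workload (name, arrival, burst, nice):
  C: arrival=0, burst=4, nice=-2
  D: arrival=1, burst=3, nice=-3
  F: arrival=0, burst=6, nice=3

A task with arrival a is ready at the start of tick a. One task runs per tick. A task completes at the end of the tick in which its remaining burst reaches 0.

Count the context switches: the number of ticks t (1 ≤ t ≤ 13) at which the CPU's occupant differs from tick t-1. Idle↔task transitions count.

t=0: ready={C,F} → run C
t=1: ready={C,D,F} → run D
t=2: ready={C,D,F} → run D
t=3: ready={C,D,F} → run D
t=4: ready={C,F} → run C
t=5: ready={C,F} → run C
t=6: ready={C,F} → run C
t=7: ready={F} → run F
t=8: ready={F} → run F
t=9: ready={F} → run F
t=10: ready={F} → run F
t=11: ready={F} → run F
t=12: ready={F} → run F
t=13: (idle)

context switches = 4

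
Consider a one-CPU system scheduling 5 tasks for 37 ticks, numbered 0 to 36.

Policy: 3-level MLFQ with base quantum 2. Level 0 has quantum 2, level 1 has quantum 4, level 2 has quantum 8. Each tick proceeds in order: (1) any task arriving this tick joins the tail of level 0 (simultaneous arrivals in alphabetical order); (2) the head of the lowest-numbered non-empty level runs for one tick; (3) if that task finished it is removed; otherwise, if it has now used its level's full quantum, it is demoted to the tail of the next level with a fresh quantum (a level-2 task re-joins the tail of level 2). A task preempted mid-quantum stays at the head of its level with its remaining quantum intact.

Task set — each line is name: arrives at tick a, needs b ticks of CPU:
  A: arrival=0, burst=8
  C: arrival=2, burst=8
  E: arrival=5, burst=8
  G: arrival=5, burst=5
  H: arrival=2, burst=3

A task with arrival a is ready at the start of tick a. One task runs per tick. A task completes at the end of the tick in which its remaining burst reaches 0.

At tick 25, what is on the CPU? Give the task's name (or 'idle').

running at tick 25 = G

t=0: L0/L1/L2 = A/-/- → run A
t=1: L0/L1/L2 = A/-/- → run A
t=2: L0/L1/L2 = CH/A/- → run C
t=3: L0/L1/L2 = CH/A/- → run C
t=4: L0/L1/L2 = H/AC/- → run H
t=5: L0/L1/L2 = HEG/AC/- → run H
t=6: L0/L1/L2 = EG/ACH/- → run E
t=7: L0/L1/L2 = EG/ACH/- → run E
t=8: L0/L1/L2 = G/ACHE/- → run G
t=9: L0/L1/L2 = G/ACHE/- → run G
t=10: L0/L1/L2 = -/ACHEG/- → run A
t=11: L0/L1/L2 = -/ACHEG/- → run A
t=12: L0/L1/L2 = -/ACHEG/- → run A
t=13: L0/L1/L2 = -/ACHEG/- → run A
t=14: L0/L1/L2 = -/CHEG/A → run C
t=15: L0/L1/L2 = -/CHEG/A → run C
t=16: L0/L1/L2 = -/CHEG/A → run C
t=17: L0/L1/L2 = -/CHEG/A → run C
t=18: L0/L1/L2 = -/HEG/AC → run H
t=19: L0/L1/L2 = -/EG/AC → run E
t=20: L0/L1/L2 = -/EG/AC → run E
t=21: L0/L1/L2 = -/EG/AC → run E
t=22: L0/L1/L2 = -/EG/AC → run E
t=23: L0/L1/L2 = -/G/ACE → run G
t=24: L0/L1/L2 = -/G/ACE → run G
t=25: L0/L1/L2 = -/G/ACE → run G
t=26: L0/L1/L2 = -/-/ACE → run A
t=27: L0/L1/L2 = -/-/ACE → run A
t=28: L0/L1/L2 = -/-/CE → run C
t=29: L0/L1/L2 = -/-/CE → run C
t=30: L0/L1/L2 = -/-/E → run E
t=31: L0/L1/L2 = -/-/E → run E
t=32: (idle)
t=33: (idle)
t=34: (idle)
t=35: (idle)
t=36: (idle)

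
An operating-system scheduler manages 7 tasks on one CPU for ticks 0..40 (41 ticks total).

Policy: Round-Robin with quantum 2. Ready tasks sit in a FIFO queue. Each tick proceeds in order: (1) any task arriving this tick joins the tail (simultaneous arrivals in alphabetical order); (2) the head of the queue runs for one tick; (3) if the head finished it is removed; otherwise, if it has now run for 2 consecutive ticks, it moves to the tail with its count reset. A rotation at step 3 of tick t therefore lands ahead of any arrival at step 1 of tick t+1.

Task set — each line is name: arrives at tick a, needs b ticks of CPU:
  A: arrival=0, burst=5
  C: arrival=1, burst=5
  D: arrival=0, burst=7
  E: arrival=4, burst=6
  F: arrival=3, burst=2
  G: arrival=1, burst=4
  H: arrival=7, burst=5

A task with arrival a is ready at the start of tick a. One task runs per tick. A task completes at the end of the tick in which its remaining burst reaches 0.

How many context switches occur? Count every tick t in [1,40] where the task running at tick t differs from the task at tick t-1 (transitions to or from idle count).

t=0: queue=[A,D] q_used=0 → run A
t=1: queue=[A,D,C,G] q_used=1 → run A
t=2: queue=[D,C,G,A] q_used=0 → run D
t=3: queue=[D,C,G,A,F] q_used=1 → run D
t=4: queue=[C,G,A,F,D,E] q_used=0 → run C
t=5: queue=[C,G,A,F,D,E] q_used=1 → run C
t=6: queue=[G,A,F,D,E,C] q_used=0 → run G
t=7: queue=[G,A,F,D,E,C,H] q_used=1 → run G
t=8: queue=[A,F,D,E,C,H,G] q_used=0 → run A
t=9: queue=[A,F,D,E,C,H,G] q_used=1 → run A
t=10: queue=[F,D,E,C,H,G,A] q_used=0 → run F
t=11: queue=[F,D,E,C,H,G,A] q_used=1 → run F
t=12: queue=[D,E,C,H,G,A] q_used=0 → run D
t=13: queue=[D,E,C,H,G,A] q_used=1 → run D
t=14: queue=[E,C,H,G,A,D] q_used=0 → run E
t=15: queue=[E,C,H,G,A,D] q_used=1 → run E
t=16: queue=[C,H,G,A,D,E] q_used=0 → run C
t=17: queue=[C,H,G,A,D,E] q_used=1 → run C
t=18: queue=[H,G,A,D,E,C] q_used=0 → run H
t=19: queue=[H,G,A,D,E,C] q_used=1 → run H
t=20: queue=[G,A,D,E,C,H] q_used=0 → run G
t=21: queue=[G,A,D,E,C,H] q_used=1 → run G
t=22: queue=[A,D,E,C,H] q_used=0 → run A
t=23: queue=[D,E,C,H] q_used=0 → run D
t=24: queue=[D,E,C,H] q_used=1 → run D
t=25: queue=[E,C,H,D] q_used=0 → run E
t=26: queue=[E,C,H,D] q_used=1 → run E
t=27: queue=[C,H,D,E] q_used=0 → run C
t=28: queue=[H,D,E] q_used=0 → run H
t=29: queue=[H,D,E] q_used=1 → run H
t=30: queue=[D,E,H] q_used=0 → run D
t=31: queue=[E,H] q_used=0 → run E
t=32: queue=[E,H] q_used=1 → run E
t=33: queue=[H] q_used=0 → run H
t=34: (idle)
t=35: (idle)
t=36: (idle)
t=37: (idle)
t=38: (idle)
t=39: (idle)
t=40: (idle)

context switches = 19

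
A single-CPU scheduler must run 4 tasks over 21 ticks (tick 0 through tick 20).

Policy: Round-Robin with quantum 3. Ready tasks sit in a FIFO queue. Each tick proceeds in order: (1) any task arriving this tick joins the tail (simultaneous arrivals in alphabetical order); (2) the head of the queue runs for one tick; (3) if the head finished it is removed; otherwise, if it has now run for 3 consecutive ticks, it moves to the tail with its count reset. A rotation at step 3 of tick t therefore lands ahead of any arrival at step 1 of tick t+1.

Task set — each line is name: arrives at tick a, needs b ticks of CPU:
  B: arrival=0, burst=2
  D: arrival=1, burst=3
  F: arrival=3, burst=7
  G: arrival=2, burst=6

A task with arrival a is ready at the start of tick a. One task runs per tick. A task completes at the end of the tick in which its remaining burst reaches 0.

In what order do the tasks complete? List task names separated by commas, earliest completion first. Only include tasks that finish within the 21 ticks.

completion order = B, D, G, F

t=0: queue=[B] q_used=0 → run B
t=1: queue=[B,D] q_used=1 → run B
t=2: queue=[D,G] q_used=0 → run D
t=3: queue=[D,G,F] q_used=1 → run D
t=4: queue=[D,G,F] q_used=2 → run D
t=5: queue=[G,F] q_used=0 → run G
t=6: queue=[G,F] q_used=1 → run G
t=7: queue=[G,F] q_used=2 → run G
t=8: queue=[F,G] q_used=0 → run F
t=9: queue=[F,G] q_used=1 → run F
t=10: queue=[F,G] q_used=2 → run F
t=11: queue=[G,F] q_used=0 → run G
t=12: queue=[G,F] q_used=1 → run G
t=13: queue=[G,F] q_used=2 → run G
t=14: queue=[F] q_used=0 → run F
t=15: queue=[F] q_used=1 → run F
t=16: queue=[F] q_used=2 → run F
t=17: queue=[F] q_used=0 → run F
t=18: (idle)
t=19: (idle)
t=20: (idle)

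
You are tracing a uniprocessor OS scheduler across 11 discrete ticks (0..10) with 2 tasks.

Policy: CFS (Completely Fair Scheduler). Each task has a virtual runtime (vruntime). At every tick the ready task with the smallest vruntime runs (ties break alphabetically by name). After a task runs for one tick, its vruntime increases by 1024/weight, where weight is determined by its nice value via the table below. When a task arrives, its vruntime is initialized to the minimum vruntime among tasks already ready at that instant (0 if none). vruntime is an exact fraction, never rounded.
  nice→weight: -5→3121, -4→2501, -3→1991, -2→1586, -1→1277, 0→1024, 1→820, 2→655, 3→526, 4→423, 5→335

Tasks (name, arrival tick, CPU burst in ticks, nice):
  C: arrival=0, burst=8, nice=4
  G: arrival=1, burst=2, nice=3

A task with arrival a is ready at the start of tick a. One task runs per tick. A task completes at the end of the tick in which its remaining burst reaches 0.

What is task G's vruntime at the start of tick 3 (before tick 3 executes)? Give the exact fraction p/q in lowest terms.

vruntime(G, start of tick 3) = 485888/111249

t=0: vr[C=0] → run C
t=1: vr[C=1024/423 G=1024/423] → run C
t=2: vr[C=2048/423 G=1024/423] → run G
t=3: vr[C=2048/423 G=485888/111249] → run G
t=4: vr[C=2048/423] → run C
t=5: vr[C=1024/141] → run C
t=6: vr[C=4096/423] → run C
t=7: vr[C=5120/423] → run C
t=8: vr[C=2048/141] → run C
t=9: vr[C=7168/423] → run C
t=10: (idle)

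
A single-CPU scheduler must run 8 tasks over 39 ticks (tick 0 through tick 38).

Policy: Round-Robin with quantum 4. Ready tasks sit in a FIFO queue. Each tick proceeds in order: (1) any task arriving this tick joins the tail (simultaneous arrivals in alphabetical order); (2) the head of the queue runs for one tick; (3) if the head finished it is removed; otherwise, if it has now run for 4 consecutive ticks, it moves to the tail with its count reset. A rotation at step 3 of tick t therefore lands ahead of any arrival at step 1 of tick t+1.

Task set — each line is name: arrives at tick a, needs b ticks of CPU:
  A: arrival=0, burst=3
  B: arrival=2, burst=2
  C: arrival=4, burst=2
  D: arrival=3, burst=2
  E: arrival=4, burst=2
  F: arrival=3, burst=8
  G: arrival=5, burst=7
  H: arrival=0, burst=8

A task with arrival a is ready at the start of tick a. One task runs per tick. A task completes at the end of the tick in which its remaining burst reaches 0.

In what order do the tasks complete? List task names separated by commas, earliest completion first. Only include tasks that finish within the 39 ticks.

completion order = A, B, D, C, E, H, F, G

t=0: queue=[A,H] q_used=0 → run A
t=1: queue=[A,H] q_used=1 → run A
t=2: queue=[A,H,B] q_used=2 → run A
t=3: queue=[H,B,D,F] q_used=0 → run H
t=4: queue=[H,B,D,F,C,E] q_used=1 → run H
t=5: queue=[H,B,D,F,C,E,G] q_used=2 → run H
t=6: queue=[H,B,D,F,C,E,G] q_used=3 → run H
t=7: queue=[B,D,F,C,E,G,H] q_used=0 → run B
t=8: queue=[B,D,F,C,E,G,H] q_used=1 → run B
t=9: queue=[D,F,C,E,G,H] q_used=0 → run D
t=10: queue=[D,F,C,E,G,H] q_used=1 → run D
t=11: queue=[F,C,E,G,H] q_used=0 → run F
t=12: queue=[F,C,E,G,H] q_used=1 → run F
t=13: queue=[F,C,E,G,H] q_used=2 → run F
t=14: queue=[F,C,E,G,H] q_used=3 → run F
t=15: queue=[C,E,G,H,F] q_used=0 → run C
t=16: queue=[C,E,G,H,F] q_used=1 → run C
t=17: queue=[E,G,H,F] q_used=0 → run E
t=18: queue=[E,G,H,F] q_used=1 → run E
t=19: queue=[G,H,F] q_used=0 → run G
t=20: queue=[G,H,F] q_used=1 → run G
t=21: queue=[G,H,F] q_used=2 → run G
t=22: queue=[G,H,F] q_used=3 → run G
t=23: queue=[H,F,G] q_used=0 → run H
t=24: queue=[H,F,G] q_used=1 → run H
t=25: queue=[H,F,G] q_used=2 → run H
t=26: queue=[H,F,G] q_used=3 → run H
t=27: queue=[F,G] q_used=0 → run F
t=28: queue=[F,G] q_used=1 → run F
t=29: queue=[F,G] q_used=2 → run F
t=30: queue=[F,G] q_used=3 → run F
t=31: queue=[G] q_used=0 → run G
t=32: queue=[G] q_used=1 → run G
t=33: queue=[G] q_used=2 → run G
t=34: (idle)
t=35: (idle)
t=36: (idle)
t=37: (idle)
t=38: (idle)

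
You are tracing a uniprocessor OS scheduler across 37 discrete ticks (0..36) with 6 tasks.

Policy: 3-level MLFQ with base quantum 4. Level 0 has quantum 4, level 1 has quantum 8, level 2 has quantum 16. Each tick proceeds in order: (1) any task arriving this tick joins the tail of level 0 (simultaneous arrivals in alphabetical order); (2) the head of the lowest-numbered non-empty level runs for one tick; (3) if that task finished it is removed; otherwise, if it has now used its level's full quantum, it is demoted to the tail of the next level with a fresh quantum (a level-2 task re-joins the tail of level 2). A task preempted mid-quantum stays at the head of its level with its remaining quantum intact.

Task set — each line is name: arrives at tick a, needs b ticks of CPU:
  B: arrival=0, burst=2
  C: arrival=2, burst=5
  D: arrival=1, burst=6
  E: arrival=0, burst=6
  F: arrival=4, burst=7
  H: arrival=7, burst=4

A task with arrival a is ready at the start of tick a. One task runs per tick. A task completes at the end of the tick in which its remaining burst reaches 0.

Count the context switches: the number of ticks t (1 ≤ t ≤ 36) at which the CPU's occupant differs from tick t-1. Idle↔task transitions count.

context switches = 10

t=0: L0/L1/L2 = BE/-/- → run B
t=1: L0/L1/L2 = BED/-/- → run B
t=2: L0/L1/L2 = EDC/-/- → run E
t=3: L0/L1/L2 = EDC/-/- → run E
t=4: L0/L1/L2 = EDCF/-/- → run E
t=5: L0/L1/L2 = EDCF/-/- → run E
t=6: L0/L1/L2 = DCF/E/- → run D
t=7: L0/L1/L2 = DCFH/E/- → run D
t=8: L0/L1/L2 = DCFH/E/- → run D
t=9: L0/L1/L2 = DCFH/E/- → run D
t=10: L0/L1/L2 = CFH/ED/- → run C
t=11: L0/L1/L2 = CFH/ED/- → run C
t=12: L0/L1/L2 = CFH/ED/- → run C
t=13: L0/L1/L2 = CFH/ED/- → run C
t=14: L0/L1/L2 = FH/EDC/- → run F
t=15: L0/L1/L2 = FH/EDC/- → run F
t=16: L0/L1/L2 = FH/EDC/- → run F
t=17: L0/L1/L2 = FH/EDC/- → run F
t=18: L0/L1/L2 = H/EDCF/- → run H
t=19: L0/L1/L2 = H/EDCF/- → run H
t=20: L0/L1/L2 = H/EDCF/- → run H
t=21: L0/L1/L2 = H/EDCF/- → run H
t=22: L0/L1/L2 = -/EDCF/- → run E
t=23: L0/L1/L2 = -/EDCF/- → run E
t=24: L0/L1/L2 = -/DCF/- → run D
t=25: L0/L1/L2 = -/DCF/- → run D
t=26: L0/L1/L2 = -/CF/- → run C
t=27: L0/L1/L2 = -/F/- → run F
t=28: L0/L1/L2 = -/F/- → run F
t=29: L0/L1/L2 = -/F/- → run F
t=30: (idle)
t=31: (idle)
t=32: (idle)
t=33: (idle)
t=34: (idle)
t=35: (idle)
t=36: (idle)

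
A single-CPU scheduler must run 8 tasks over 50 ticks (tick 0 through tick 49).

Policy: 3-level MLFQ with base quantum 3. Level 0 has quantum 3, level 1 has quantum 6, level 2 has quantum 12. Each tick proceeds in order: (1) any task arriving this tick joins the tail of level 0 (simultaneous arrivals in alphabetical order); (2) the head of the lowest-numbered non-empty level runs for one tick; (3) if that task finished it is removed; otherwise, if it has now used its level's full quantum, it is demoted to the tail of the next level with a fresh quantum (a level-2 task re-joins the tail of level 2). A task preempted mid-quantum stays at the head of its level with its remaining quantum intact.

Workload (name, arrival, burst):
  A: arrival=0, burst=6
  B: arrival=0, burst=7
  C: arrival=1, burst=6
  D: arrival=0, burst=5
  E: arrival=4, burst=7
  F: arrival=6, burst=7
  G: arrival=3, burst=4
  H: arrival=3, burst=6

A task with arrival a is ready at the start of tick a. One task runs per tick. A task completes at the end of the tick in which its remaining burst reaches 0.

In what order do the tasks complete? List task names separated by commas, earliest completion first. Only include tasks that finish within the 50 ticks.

completion order = A, B, D, C, G, H, E, F

t=0: L0/L1/L2 = ABD/-/- → run A
t=1: L0/L1/L2 = ABDC/-/- → run A
t=2: L0/L1/L2 = ABDC/-/- → run A
t=3: L0/L1/L2 = BDCGH/A/- → run B
t=4: L0/L1/L2 = BDCGHE/A/- → run B
t=5: L0/L1/L2 = BDCGHE/A/- → run B
t=6: L0/L1/L2 = DCGHEF/AB/- → run D
t=7: L0/L1/L2 = DCGHEF/AB/- → run D
t=8: L0/L1/L2 = DCGHEF/AB/- → run D
t=9: L0/L1/L2 = CGHEF/ABD/- → run C
t=10: L0/L1/L2 = CGHEF/ABD/- → run C
t=11: L0/L1/L2 = CGHEF/ABD/- → run C
t=12: L0/L1/L2 = GHEF/ABDC/- → run G
t=13: L0/L1/L2 = GHEF/ABDC/- → run G
t=14: L0/L1/L2 = GHEF/ABDC/- → run G
t=15: L0/L1/L2 = HEF/ABDCG/- → run H
t=16: L0/L1/L2 = HEF/ABDCG/- → run H
t=17: L0/L1/L2 = HEF/ABDCG/- → run H
t=18: L0/L1/L2 = EF/ABDCGH/- → run E
t=19: L0/L1/L2 = EF/ABDCGH/- → run E
t=20: L0/L1/L2 = EF/ABDCGH/- → run E
t=21: L0/L1/L2 = F/ABDCGHE/- → run F
t=22: L0/L1/L2 = F/ABDCGHE/- → run F
t=23: L0/L1/L2 = F/ABDCGHE/- → run F
t=24: L0/L1/L2 = -/ABDCGHEF/- → run A
t=25: L0/L1/L2 = -/ABDCGHEF/- → run A
t=26: L0/L1/L2 = -/ABDCGHEF/- → run A
t=27: L0/L1/L2 = -/BDCGHEF/- → run B
t=28: L0/L1/L2 = -/BDCGHEF/- → run B
t=29: L0/L1/L2 = -/BDCGHEF/- → run B
t=30: L0/L1/L2 = -/BDCGHEF/- → run B
t=31: L0/L1/L2 = -/DCGHEF/- → run D
t=32: L0/L1/L2 = -/DCGHEF/- → run D
t=33: L0/L1/L2 = -/CGHEF/- → run C
t=34: L0/L1/L2 = -/CGHEF/- → run C
t=35: L0/L1/L2 = -/CGHEF/- → run C
t=36: L0/L1/L2 = -/GHEF/- → run G
t=37: L0/L1/L2 = -/HEF/- → run H
t=38: L0/L1/L2 = -/HEF/- → run H
t=39: L0/L1/L2 = -/HEF/- → run H
t=40: L0/L1/L2 = -/EF/- → run E
t=41: L0/L1/L2 = -/EF/- → run E
t=42: L0/L1/L2 = -/EF/- → run E
t=43: L0/L1/L2 = -/EF/- → run E
t=44: L0/L1/L2 = -/F/- → run F
t=45: L0/L1/L2 = -/F/- → run F
t=46: L0/L1/L2 = -/F/- → run F
t=47: L0/L1/L2 = -/F/- → run F
t=48: (idle)
t=49: (idle)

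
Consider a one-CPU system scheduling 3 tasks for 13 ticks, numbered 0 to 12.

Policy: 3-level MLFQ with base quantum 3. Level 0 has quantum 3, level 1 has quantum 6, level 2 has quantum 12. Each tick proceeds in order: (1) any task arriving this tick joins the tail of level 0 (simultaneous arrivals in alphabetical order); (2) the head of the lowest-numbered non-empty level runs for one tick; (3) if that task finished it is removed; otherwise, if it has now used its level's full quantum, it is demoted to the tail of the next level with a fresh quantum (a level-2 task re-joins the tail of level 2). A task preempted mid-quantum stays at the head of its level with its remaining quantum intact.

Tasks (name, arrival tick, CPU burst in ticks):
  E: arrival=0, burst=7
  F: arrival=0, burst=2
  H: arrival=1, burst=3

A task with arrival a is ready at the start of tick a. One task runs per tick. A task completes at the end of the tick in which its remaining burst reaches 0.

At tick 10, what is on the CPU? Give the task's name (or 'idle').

t=0: L0/L1/L2 = EF/-/- → run E
t=1: L0/L1/L2 = EFH/-/- → run E
t=2: L0/L1/L2 = EFH/-/- → run E
t=3: L0/L1/L2 = FH/E/- → run F
t=4: L0/L1/L2 = FH/E/- → run F
t=5: L0/L1/L2 = H/E/- → run H
t=6: L0/L1/L2 = H/E/- → run H
t=7: L0/L1/L2 = H/E/- → run H
t=8: L0/L1/L2 = -/E/- → run E
t=9: L0/L1/L2 = -/E/- → run E
t=10: L0/L1/L2 = -/E/- → run E
t=11: L0/L1/L2 = -/E/- → run E
t=12: (idle)

running at tick 10 = E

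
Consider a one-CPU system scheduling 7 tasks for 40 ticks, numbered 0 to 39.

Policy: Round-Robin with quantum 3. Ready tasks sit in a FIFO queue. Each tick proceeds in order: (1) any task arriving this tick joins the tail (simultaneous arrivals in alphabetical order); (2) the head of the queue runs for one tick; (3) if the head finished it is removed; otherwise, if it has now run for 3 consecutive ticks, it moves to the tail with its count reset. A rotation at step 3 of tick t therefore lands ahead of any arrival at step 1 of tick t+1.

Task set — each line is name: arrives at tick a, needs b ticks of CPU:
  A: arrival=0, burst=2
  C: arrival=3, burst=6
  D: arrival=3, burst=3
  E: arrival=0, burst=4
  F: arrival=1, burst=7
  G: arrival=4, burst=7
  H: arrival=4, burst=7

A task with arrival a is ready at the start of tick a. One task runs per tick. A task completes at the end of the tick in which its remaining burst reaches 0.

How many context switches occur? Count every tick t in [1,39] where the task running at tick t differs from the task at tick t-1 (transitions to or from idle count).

context switches = 15

t=0: queue=[A,E] q_used=0 → run A
t=1: queue=[A,E,F] q_used=1 → run A
t=2: queue=[E,F] q_used=0 → run E
t=3: queue=[E,F,C,D] q_used=1 → run E
t=4: queue=[E,F,C,D,G,H] q_used=2 → run E
t=5: queue=[F,C,D,G,H,E] q_used=0 → run F
t=6: queue=[F,C,D,G,H,E] q_used=1 → run F
t=7: queue=[F,C,D,G,H,E] q_used=2 → run F
t=8: queue=[C,D,G,H,E,F] q_used=0 → run C
t=9: queue=[C,D,G,H,E,F] q_used=1 → run C
t=10: queue=[C,D,G,H,E,F] q_used=2 → run C
t=11: queue=[D,G,H,E,F,C] q_used=0 → run D
t=12: queue=[D,G,H,E,F,C] q_used=1 → run D
t=13: queue=[D,G,H,E,F,C] q_used=2 → run D
t=14: queue=[G,H,E,F,C] q_used=0 → run G
t=15: queue=[G,H,E,F,C] q_used=1 → run G
t=16: queue=[G,H,E,F,C] q_used=2 → run G
t=17: queue=[H,E,F,C,G] q_used=0 → run H
t=18: queue=[H,E,F,C,G] q_used=1 → run H
t=19: queue=[H,E,F,C,G] q_used=2 → run H
t=20: queue=[E,F,C,G,H] q_used=0 → run E
t=21: queue=[F,C,G,H] q_used=0 → run F
t=22: queue=[F,C,G,H] q_used=1 → run F
t=23: queue=[F,C,G,H] q_used=2 → run F
t=24: queue=[C,G,H,F] q_used=0 → run C
t=25: queue=[C,G,H,F] q_used=1 → run C
t=26: queue=[C,G,H,F] q_used=2 → run C
t=27: queue=[G,H,F] q_used=0 → run G
t=28: queue=[G,H,F] q_used=1 → run G
t=29: queue=[G,H,F] q_used=2 → run G
t=30: queue=[H,F,G] q_used=0 → run H
t=31: queue=[H,F,G] q_used=1 → run H
t=32: queue=[H,F,G] q_used=2 → run H
t=33: queue=[F,G,H] q_used=0 → run F
t=34: queue=[G,H] q_used=0 → run G
t=35: queue=[H] q_used=0 → run H
t=36: (idle)
t=37: (idle)
t=38: (idle)
t=39: (idle)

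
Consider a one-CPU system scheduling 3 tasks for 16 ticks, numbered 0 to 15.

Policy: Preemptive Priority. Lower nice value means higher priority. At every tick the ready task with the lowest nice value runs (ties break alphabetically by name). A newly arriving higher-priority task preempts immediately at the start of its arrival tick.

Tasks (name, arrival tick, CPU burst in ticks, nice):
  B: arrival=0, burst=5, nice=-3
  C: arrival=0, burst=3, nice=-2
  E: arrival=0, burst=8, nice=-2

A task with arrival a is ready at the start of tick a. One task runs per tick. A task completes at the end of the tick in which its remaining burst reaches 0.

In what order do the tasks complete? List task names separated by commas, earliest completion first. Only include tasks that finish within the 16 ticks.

completion order = B, C, E

t=0: ready={B,C,E} → run B
t=1: ready={B,C,E} → run B
t=2: ready={B,C,E} → run B
t=3: ready={B,C,E} → run B
t=4: ready={B,C,E} → run B
t=5: ready={C,E} → run C
t=6: ready={C,E} → run C
t=7: ready={C,E} → run C
t=8: ready={E} → run E
t=9: ready={E} → run E
t=10: ready={E} → run E
t=11: ready={E} → run E
t=12: ready={E} → run E
t=13: ready={E} → run E
t=14: ready={E} → run E
t=15: ready={E} → run E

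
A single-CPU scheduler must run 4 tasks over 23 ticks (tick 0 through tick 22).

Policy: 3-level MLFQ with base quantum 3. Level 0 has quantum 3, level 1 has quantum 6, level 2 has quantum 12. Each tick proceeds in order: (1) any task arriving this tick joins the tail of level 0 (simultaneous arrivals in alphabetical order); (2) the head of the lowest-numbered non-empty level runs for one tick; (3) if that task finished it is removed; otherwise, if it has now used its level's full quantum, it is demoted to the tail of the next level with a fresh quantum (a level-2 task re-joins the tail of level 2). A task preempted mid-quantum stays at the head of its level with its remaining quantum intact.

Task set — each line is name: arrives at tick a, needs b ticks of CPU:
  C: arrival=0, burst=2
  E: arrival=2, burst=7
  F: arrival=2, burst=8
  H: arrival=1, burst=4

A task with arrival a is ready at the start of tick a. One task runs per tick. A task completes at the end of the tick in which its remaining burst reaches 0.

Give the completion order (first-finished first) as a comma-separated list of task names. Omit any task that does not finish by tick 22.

t=0: L0/L1/L2 = C/-/- → run C
t=1: L0/L1/L2 = CH/-/- → run C
t=2: L0/L1/L2 = HEF/-/- → run H
t=3: L0/L1/L2 = HEF/-/- → run H
t=4: L0/L1/L2 = HEF/-/- → run H
t=5: L0/L1/L2 = EF/H/- → run E
t=6: L0/L1/L2 = EF/H/- → run E
t=7: L0/L1/L2 = EF/H/- → run E
t=8: L0/L1/L2 = F/HE/- → run F
t=9: L0/L1/L2 = F/HE/- → run F
t=10: L0/L1/L2 = F/HE/- → run F
t=11: L0/L1/L2 = -/HEF/- → run H
t=12: L0/L1/L2 = -/EF/- → run E
t=13: L0/L1/L2 = -/EF/- → run E
t=14: L0/L1/L2 = -/EF/- → run E
t=15: L0/L1/L2 = -/EF/- → run E
t=16: L0/L1/L2 = -/F/- → run F
t=17: L0/L1/L2 = -/F/- → run F
t=18: L0/L1/L2 = -/F/- → run F
t=19: L0/L1/L2 = -/F/- → run F
t=20: L0/L1/L2 = -/F/- → run F
t=21: (idle)
t=22: (idle)

completion order = C, H, E, F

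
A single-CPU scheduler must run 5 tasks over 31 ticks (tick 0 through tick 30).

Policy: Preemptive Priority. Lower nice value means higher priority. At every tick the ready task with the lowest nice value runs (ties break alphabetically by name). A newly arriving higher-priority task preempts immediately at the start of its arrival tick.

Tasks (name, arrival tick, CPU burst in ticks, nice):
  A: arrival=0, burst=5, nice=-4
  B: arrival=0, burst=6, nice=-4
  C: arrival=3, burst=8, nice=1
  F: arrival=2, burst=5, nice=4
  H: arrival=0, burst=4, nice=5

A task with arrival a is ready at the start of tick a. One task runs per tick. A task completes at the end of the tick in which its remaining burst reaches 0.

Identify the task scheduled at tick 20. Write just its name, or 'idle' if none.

t=0: ready={A,B,H} → run A
t=1: ready={A,B,H} → run A
t=2: ready={A,B,F,H} → run A
t=3: ready={A,B,C,F,H} → run A
t=4: ready={A,B,C,F,H} → run A
t=5: ready={B,C,F,H} → run B
t=6: ready={B,C,F,H} → run B
t=7: ready={B,C,F,H} → run B
t=8: ready={B,C,F,H} → run B
t=9: ready={B,C,F,H} → run B
t=10: ready={B,C,F,H} → run B
t=11: ready={C,F,H} → run C
t=12: ready={C,F,H} → run C
t=13: ready={C,F,H} → run C
t=14: ready={C,F,H} → run C
t=15: ready={C,F,H} → run C
t=16: ready={C,F,H} → run C
t=17: ready={C,F,H} → run C
t=18: ready={C,F,H} → run C
t=19: ready={F,H} → run F
t=20: ready={F,H} → run F
t=21: ready={F,H} → run F
t=22: ready={F,H} → run F
t=23: ready={F,H} → run F
t=24: ready={H} → run H
t=25: ready={H} → run H
t=26: ready={H} → run H
t=27: ready={H} → run H
t=28: (idle)
t=29: (idle)
t=30: (idle)

running at tick 20 = F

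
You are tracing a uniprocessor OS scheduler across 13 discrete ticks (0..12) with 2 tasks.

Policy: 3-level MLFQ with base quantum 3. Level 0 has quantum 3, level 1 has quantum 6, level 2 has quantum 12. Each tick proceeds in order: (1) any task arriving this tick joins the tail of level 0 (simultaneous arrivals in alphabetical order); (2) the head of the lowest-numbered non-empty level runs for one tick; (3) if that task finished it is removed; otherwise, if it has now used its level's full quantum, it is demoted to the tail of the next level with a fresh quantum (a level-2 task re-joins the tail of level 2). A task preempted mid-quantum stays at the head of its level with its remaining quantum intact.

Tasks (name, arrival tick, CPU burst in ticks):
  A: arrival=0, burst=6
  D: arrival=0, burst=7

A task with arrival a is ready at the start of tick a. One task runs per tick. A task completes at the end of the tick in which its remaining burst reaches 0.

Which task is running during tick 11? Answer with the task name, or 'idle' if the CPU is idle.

running at tick 11 = D

t=0: L0/L1/L2 = AD/-/- → run A
t=1: L0/L1/L2 = AD/-/- → run A
t=2: L0/L1/L2 = AD/-/- → run A
t=3: L0/L1/L2 = D/A/- → run D
t=4: L0/L1/L2 = D/A/- → run D
t=5: L0/L1/L2 = D/A/- → run D
t=6: L0/L1/L2 = -/AD/- → run A
t=7: L0/L1/L2 = -/AD/- → run A
t=8: L0/L1/L2 = -/AD/- → run A
t=9: L0/L1/L2 = -/D/- → run D
t=10: L0/L1/L2 = -/D/- → run D
t=11: L0/L1/L2 = -/D/- → run D
t=12: L0/L1/L2 = -/D/- → run D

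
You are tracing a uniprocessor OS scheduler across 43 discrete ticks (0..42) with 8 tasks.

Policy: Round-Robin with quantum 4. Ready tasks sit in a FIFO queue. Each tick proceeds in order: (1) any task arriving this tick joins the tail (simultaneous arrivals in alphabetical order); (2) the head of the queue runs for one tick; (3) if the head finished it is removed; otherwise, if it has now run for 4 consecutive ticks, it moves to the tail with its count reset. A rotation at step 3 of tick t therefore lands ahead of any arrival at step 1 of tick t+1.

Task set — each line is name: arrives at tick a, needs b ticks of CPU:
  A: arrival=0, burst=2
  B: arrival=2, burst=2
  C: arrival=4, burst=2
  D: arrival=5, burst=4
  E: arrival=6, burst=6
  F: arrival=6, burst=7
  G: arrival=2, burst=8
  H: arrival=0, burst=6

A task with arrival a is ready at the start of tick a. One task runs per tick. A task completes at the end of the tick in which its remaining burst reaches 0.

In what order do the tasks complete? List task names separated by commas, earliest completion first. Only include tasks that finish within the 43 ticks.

completion order = A, B, C, D, H, G, E, F

t=0: queue=[A,H] q_used=0 → run A
t=1: queue=[A,H] q_used=1 → run A
t=2: queue=[H,B,G] q_used=0 → run H
t=3: queue=[H,B,G] q_used=1 → run H
t=4: queue=[H,B,G,C] q_used=2 → run H
t=5: queue=[H,B,G,C,D] q_used=3 → run H
t=6: queue=[B,G,C,D,H,E,F] q_used=0 → run B
t=7: queue=[B,G,C,D,H,E,F] q_used=1 → run B
t=8: queue=[G,C,D,H,E,F] q_used=0 → run G
t=9: queue=[G,C,D,H,E,F] q_used=1 → run G
t=10: queue=[G,C,D,H,E,F] q_used=2 → run G
t=11: queue=[G,C,D,H,E,F] q_used=3 → run G
t=12: queue=[C,D,H,E,F,G] q_used=0 → run C
t=13: queue=[C,D,H,E,F,G] q_used=1 → run C
t=14: queue=[D,H,E,F,G] q_used=0 → run D
t=15: queue=[D,H,E,F,G] q_used=1 → run D
t=16: queue=[D,H,E,F,G] q_used=2 → run D
t=17: queue=[D,H,E,F,G] q_used=3 → run D
t=18: queue=[H,E,F,G] q_used=0 → run H
t=19: queue=[H,E,F,G] q_used=1 → run H
t=20: queue=[E,F,G] q_used=0 → run E
t=21: queue=[E,F,G] q_used=1 → run E
t=22: queue=[E,F,G] q_used=2 → run E
t=23: queue=[E,F,G] q_used=3 → run E
t=24: queue=[F,G,E] q_used=0 → run F
t=25: queue=[F,G,E] q_used=1 → run F
t=26: queue=[F,G,E] q_used=2 → run F
t=27: queue=[F,G,E] q_used=3 → run F
t=28: queue=[G,E,F] q_used=0 → run G
t=29: queue=[G,E,F] q_used=1 → run G
t=30: queue=[G,E,F] q_used=2 → run G
t=31: queue=[G,E,F] q_used=3 → run G
t=32: queue=[E,F] q_used=0 → run E
t=33: queue=[E,F] q_used=1 → run E
t=34: queue=[F] q_used=0 → run F
t=35: queue=[F] q_used=1 → run F
t=36: queue=[F] q_used=2 → run F
t=37: (idle)
t=38: (idle)
t=39: (idle)
t=40: (idle)
t=41: (idle)
t=42: (idle)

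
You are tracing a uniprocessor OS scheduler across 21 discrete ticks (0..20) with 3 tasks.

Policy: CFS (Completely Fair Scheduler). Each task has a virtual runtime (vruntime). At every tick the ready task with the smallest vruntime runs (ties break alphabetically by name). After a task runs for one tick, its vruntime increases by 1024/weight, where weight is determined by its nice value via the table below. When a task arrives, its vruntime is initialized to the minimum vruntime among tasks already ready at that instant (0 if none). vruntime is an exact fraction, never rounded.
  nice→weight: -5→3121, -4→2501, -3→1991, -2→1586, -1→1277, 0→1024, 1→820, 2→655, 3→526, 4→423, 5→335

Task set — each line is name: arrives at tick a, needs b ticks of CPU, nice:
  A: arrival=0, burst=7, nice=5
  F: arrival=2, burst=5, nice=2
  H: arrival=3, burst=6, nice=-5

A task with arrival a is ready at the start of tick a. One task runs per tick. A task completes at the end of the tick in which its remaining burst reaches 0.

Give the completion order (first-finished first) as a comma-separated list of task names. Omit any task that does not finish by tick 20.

t=0: vr[A=0] → run A
t=1: vr[A=1024/335] → run A
t=2: vr[A=2048/335 F=2048/335] → run A
t=3: vr[A=3072/335 F=2048/335 H=2048/335] → run F
t=4: vr[A=3072/335 F=336896/43885 H=2048/335] → run H
t=5: vr[A=3072/335 F=336896/43885 H=6734848/1045535] → run H
t=6: vr[A=3072/335 F=336896/43885 H=7077888/1045535] → run H
t=7: vr[A=3072/335 F=336896/43885 H=7420928/1045535] → run H
t=8: vr[A=3072/335 F=336896/43885 H=7763968/1045535] → run H
t=9: vr[A=3072/335 F=336896/43885 H=8107008/1045535] → run F
t=10: vr[A=3072/335 F=405504/43885 H=8107008/1045535] → run H
t=11: vr[A=3072/335 F=405504/43885] → run A
t=12: vr[A=4096/335 F=405504/43885] → run F
t=13: vr[A=4096/335 F=474112/43885] → run F
t=14: vr[A=4096/335 F=108544/8777] → run A
t=15: vr[A=1024/67 F=108544/8777] → run F
t=16: vr[A=1024/67] → run A
t=17: vr[A=6144/335] → run A
t=18: (idle)
t=19: (idle)
t=20: (idle)

completion order = H, F, A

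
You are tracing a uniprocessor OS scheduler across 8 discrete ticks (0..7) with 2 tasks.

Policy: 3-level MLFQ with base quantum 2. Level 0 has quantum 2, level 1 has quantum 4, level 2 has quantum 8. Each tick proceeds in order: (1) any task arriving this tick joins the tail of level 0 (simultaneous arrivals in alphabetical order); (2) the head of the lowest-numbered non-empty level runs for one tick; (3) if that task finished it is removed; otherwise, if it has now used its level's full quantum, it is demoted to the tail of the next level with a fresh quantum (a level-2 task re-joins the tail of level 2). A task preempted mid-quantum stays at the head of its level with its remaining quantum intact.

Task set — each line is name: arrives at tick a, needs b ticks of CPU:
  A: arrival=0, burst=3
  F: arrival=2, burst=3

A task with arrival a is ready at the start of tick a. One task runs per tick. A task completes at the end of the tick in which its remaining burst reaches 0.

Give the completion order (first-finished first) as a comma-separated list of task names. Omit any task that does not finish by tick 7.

completion order = A, F

t=0: L0/L1/L2 = A/-/- → run A
t=1: L0/L1/L2 = A/-/- → run A
t=2: L0/L1/L2 = F/A/- → run F
t=3: L0/L1/L2 = F/A/- → run F
t=4: L0/L1/L2 = -/AF/- → run A
t=5: L0/L1/L2 = -/F/- → run F
t=6: (idle)
t=7: (idle)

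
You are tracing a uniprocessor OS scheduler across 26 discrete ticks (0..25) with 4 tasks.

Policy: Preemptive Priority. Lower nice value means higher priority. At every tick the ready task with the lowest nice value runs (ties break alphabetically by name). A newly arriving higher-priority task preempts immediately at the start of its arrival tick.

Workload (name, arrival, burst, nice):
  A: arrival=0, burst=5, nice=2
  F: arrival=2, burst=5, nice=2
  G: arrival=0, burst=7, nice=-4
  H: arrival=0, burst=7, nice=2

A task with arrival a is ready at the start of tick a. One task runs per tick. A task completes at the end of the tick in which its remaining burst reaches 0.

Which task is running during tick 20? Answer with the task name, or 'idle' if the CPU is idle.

t=0: ready={A,G,H} → run G
t=1: ready={A,G,H} → run G
t=2: ready={A,F,G,H} → run G
t=3: ready={A,F,G,H} → run G
t=4: ready={A,F,G,H} → run G
t=5: ready={A,F,G,H} → run G
t=6: ready={A,F,G,H} → run G
t=7: ready={A,F,H} → run A
t=8: ready={A,F,H} → run A
t=9: ready={A,F,H} → run A
t=10: ready={A,F,H} → run A
t=11: ready={A,F,H} → run A
t=12: ready={F,H} → run F
t=13: ready={F,H} → run F
t=14: ready={F,H} → run F
t=15: ready={F,H} → run F
t=16: ready={F,H} → run F
t=17: ready={H} → run H
t=18: ready={H} → run H
t=19: ready={H} → run H
t=20: ready={H} → run H
t=21: ready={H} → run H
t=22: ready={H} → run H
t=23: ready={H} → run H
t=24: (idle)
t=25: (idle)

running at tick 20 = H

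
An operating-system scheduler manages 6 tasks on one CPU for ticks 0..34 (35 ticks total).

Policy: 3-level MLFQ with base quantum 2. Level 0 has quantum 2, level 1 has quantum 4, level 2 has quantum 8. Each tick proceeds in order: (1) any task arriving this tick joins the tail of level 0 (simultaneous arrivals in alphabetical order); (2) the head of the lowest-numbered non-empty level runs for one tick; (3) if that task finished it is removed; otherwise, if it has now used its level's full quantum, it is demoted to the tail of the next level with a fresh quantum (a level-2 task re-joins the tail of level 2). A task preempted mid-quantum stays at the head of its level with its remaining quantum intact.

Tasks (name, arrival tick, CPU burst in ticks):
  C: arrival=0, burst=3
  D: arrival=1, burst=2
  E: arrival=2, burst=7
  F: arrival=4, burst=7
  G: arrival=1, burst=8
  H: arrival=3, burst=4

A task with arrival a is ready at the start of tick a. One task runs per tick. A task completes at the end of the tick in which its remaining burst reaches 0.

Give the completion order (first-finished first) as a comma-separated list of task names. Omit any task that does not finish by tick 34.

completion order = D, C, H, G, E, F

t=0: L0/L1/L2 = C/-/- → run C
t=1: L0/L1/L2 = CDG/-/- → run C
t=2: L0/L1/L2 = DGE/C/- → run D
t=3: L0/L1/L2 = DGEH/C/- → run D
t=4: L0/L1/L2 = GEHF/C/- → run G
t=5: L0/L1/L2 = GEHF/C/- → run G
t=6: L0/L1/L2 = EHF/CG/- → run E
t=7: L0/L1/L2 = EHF/CG/- → run E
t=8: L0/L1/L2 = HF/CGE/- → run H
t=9: L0/L1/L2 = HF/CGE/- → run H
t=10: L0/L1/L2 = F/CGEH/- → run F
t=11: L0/L1/L2 = F/CGEH/- → run F
t=12: L0/L1/L2 = -/CGEHF/- → run C
t=13: L0/L1/L2 = -/GEHF/- → run G
t=14: L0/L1/L2 = -/GEHF/- → run G
t=15: L0/L1/L2 = -/GEHF/- → run G
t=16: L0/L1/L2 = -/GEHF/- → run G
t=17: L0/L1/L2 = -/EHF/G → run E
t=18: L0/L1/L2 = -/EHF/G → run E
t=19: L0/L1/L2 = -/EHF/G → run E
t=20: L0/L1/L2 = -/EHF/G → run E
t=21: L0/L1/L2 = -/HF/GE → run H
t=22: L0/L1/L2 = -/HF/GE → run H
t=23: L0/L1/L2 = -/F/GE → run F
t=24: L0/L1/L2 = -/F/GE → run F
t=25: L0/L1/L2 = -/F/GE → run F
t=26: L0/L1/L2 = -/F/GE → run F
t=27: L0/L1/L2 = -/-/GEF → run G
t=28: L0/L1/L2 = -/-/GEF → run G
t=29: L0/L1/L2 = -/-/EF → run E
t=30: L0/L1/L2 = -/-/F → run F
t=31: (idle)
t=32: (idle)
t=33: (idle)
t=34: (idle)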